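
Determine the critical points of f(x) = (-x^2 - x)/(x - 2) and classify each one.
f'(x) = (-x^2 + 4*x + 2)/(x^2 - 4*x + 4)

Solve f'(x) = 0:
  f'(x) = -(x^2 - 4*x - 2)/(x - 2)^2; the denominator is positive wherever f is defined, so f'(x) = 0 ⇔ -x^2 + 4*x + 2 = 0.
  x^2 - 4*x - 2 = 0 has no rational roots; quadratic formula: x = (4 ± √24)/2.
  ⇒ x = 2 - sqrt(6) ≈ -0.4495, 2 + sqrt(6) ≈ 4.4495

f''(x) = -12/(x^3 - 6*x^2 + 12*x - 8)
Second-derivative test at each critical point:
  f''(-0.4495) = 0.8165 > 0 → local minimum
  f''(4.4495) = -0.8165 < 0 → local maximum

Critical points: x = 2 - sqrt(6) ≈ -0.4495 (local minimum); x = 2 + sqrt(6) ≈ 4.4495 (local maximum)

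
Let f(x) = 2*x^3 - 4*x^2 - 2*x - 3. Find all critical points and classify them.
f'(x) = 6*x^2 - 8*x - 2

Solve f'(x) = 0:
  Factor: 6*x^2 - 8*x - 2 = 2*(3*x^2 - 4*x - 1); 3*x^2 - 4*x - 1 = 0 has no rational roots; quadratic formula: x = (4 ± √28)/6.
  ⇒ x = 2/3 - sqrt(7)/3 ≈ -0.2153, 2/3 + sqrt(7)/3 ≈ 1.5486

f''(x) = 12*x - 8
Second-derivative test at each critical point:
  f''(-0.2153) = -10.5830 < 0 → local maximum
  f''(1.5486) = 10.5830 > 0 → local minimum

Critical points: x = 2/3 - sqrt(7)/3 ≈ -0.2153 (local maximum); x = 2/3 + sqrt(7)/3 ≈ 1.5486 (local minimum)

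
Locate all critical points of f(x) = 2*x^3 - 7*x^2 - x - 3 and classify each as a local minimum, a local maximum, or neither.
f'(x) = 6*x^2 - 14*x - 1

Solve f'(x) = 0:
  6*x^2 - 14*x - 1 = 0 has no rational roots; quadratic formula: x = (14 ± √220)/12.
  ⇒ x = 7/6 - sqrt(55)/6 ≈ -0.0694, 7/6 + sqrt(55)/6 ≈ 2.4027

f''(x) = 12*x - 14
Second-derivative test at each critical point:
  f''(-0.0694) = -14.8324 < 0 → local maximum
  f''(2.4027) = 14.8324 > 0 → local minimum

Critical points: x = 7/6 - sqrt(55)/6 ≈ -0.0694 (local maximum); x = 7/6 + sqrt(55)/6 ≈ 2.4027 (local minimum)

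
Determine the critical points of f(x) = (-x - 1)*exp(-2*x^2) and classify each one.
f'(x) = (4*x*(x + 1) - 1)*exp(-2*x^2)

Solve f'(x) = 0:
  f'(x) = (4*x^2 + 4*x - 1)·exp(-2*x^2) and exp(-2*x^2) > 0 for every x, so f'(x) = 0 ⇔ 4*x^2 + 4*x - 1 = 0.
  4*x^2 + 4*x - 1 = 0 has no rational roots; quadratic formula: x = (-4 ± √32)/8.
  ⇒ x = -sqrt(2)/2 - 1/2 ≈ -1.2071, -1/2 + sqrt(2)/2 ≈ 0.2071

f''(x) = 4*(-4*x^2*(x + 1) + 3*x + 1)*exp(-2*x^2)
Second-derivative test at each critical point:
  f''(-1.2071) = -0.3069 < 0 → local maximum
  f''(0.2071) = 5.1918 > 0 → local minimum

Critical points: x = -sqrt(2)/2 - 1/2 ≈ -1.2071 (local maximum); x = -1/2 + sqrt(2)/2 ≈ 0.2071 (local minimum)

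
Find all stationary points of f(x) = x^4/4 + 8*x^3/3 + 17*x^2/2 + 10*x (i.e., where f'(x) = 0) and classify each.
f'(x) = x^3 + 8*x^2 + 17*x + 10

Solve f'(x) = 0:
  Factor: x^3 + 8*x^2 + 17*x + 10 = (x + 1)*(x + 2)*(x + 5) = 0.
  ⇒ x = -5, -2, -1

f''(x) = 3*x^2 + 16*x + 17
Second-derivative test at each critical point:
  f''(-5) = 12 > 0 → local minimum
  f''(-2) = -3 < 0 → local maximum
  f''(-1) = 4 > 0 → local minimum

Critical points: x = -5 (local minimum); x = -2 (local maximum); x = -1 (local minimum)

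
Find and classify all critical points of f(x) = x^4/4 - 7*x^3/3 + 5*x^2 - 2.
f'(x) = x*(x^2 - 7*x + 10)

Solve f'(x) = 0:
  Factor: x^3 - 7*x^2 + 10*x = x*(x - 5)*(x - 2) = 0.
  ⇒ x = 0, 2, 5

f''(x) = 3*x^2 - 14*x + 10
Second-derivative test at each critical point:
  f''(0) = 10 > 0 → local minimum
  f''(2) = -6 < 0 → local maximum
  f''(5) = 15 > 0 → local minimum

Critical points: x = 0 (local minimum); x = 2 (local maximum); x = 5 (local minimum)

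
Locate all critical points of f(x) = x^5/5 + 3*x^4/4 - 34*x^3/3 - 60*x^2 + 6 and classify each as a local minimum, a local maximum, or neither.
f'(x) = x*(x^3 + 3*x^2 - 34*x - 120)

Solve f'(x) = 0:
  Factor: x^4 + 3*x^3 - 34*x^2 - 120*x = x*(x - 6)*(x + 4)*(x + 5) = 0.
  ⇒ x = -5, -4, 0, 6

f''(x) = 4*x^3 + 9*x^2 - 68*x - 120
Second-derivative test at each critical point:
  f''(-5) = -55 < 0 → local maximum
  f''(-4) = 40 > 0 → local minimum
  f''(0) = -120 < 0 → local maximum
  f''(6) = 660 > 0 → local minimum

Critical points: x = -5 (local maximum); x = -4 (local minimum); x = 0 (local maximum); x = 6 (local minimum)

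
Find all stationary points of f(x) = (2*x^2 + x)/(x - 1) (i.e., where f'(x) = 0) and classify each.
f'(x) = (2*x^2 - 4*x - 1)/(x^2 - 2*x + 1)

Solve f'(x) = 0:
  f'(x) = (2*x^2 - 4*x - 1)/(x - 1)^2; the denominator is positive wherever f is defined, so f'(x) = 0 ⇔ 2*x^2 - 4*x - 1 = 0.
  2*x^2 - 4*x - 1 = 0 has no rational roots; quadratic formula: x = (4 ± √24)/4.
  ⇒ x = 1 - sqrt(6)/2 ≈ -0.2247, 1 + sqrt(6)/2 ≈ 2.2247

f''(x) = 6/(x^3 - 3*x^2 + 3*x - 1)
Second-derivative test at each critical point:
  f''(-0.2247) = -3.2660 < 0 → local maximum
  f''(2.2247) = 3.2660 > 0 → local minimum

Critical points: x = 1 - sqrt(6)/2 ≈ -0.2247 (local maximum); x = 1 + sqrt(6)/2 ≈ 2.2247 (local minimum)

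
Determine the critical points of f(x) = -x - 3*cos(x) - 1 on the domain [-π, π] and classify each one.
f'(x) = 3*sin(x) - 1

Solve f'(x) = 0 on [-π, π]:
  f'(x) = 0 ⇔ sin(x) = 1/3, i.e. x = arcsin(1/3) + 2nπ or x = π − arcsin(1/3) + 2nπ; keep the solutions lying in [-π, π].
  ⇒ x = asin(1/3) ≈ 0.3398, pi - asin(1/3) ≈ 2.8018

f''(x) = 3*cos(x)
Second-derivative test at each critical point:
  f''(0.3398) = 2.8284 > 0 → local minimum
  f''(2.8018) = -2.8284 < 0 → local maximum

Critical points: x = asin(1/3) ≈ 0.3398 (local minimum); x = pi - asin(1/3) ≈ 2.8018 (local maximum)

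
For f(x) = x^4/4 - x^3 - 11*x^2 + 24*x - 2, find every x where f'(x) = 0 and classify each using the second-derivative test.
f'(x) = x^3 - 3*x^2 - 22*x + 24

Solve f'(x) = 0:
  Factor: x^3 - 3*x^2 - 22*x + 24 = (x - 6)*(x - 1)*(x + 4) = 0.
  ⇒ x = -4, 1, 6

f''(x) = 3*x^2 - 6*x - 22
Second-derivative test at each critical point:
  f''(-4) = 50 > 0 → local minimum
  f''(1) = -25 < 0 → local maximum
  f''(6) = 50 > 0 → local minimum

Critical points: x = -4 (local minimum); x = 1 (local maximum); x = 6 (local minimum)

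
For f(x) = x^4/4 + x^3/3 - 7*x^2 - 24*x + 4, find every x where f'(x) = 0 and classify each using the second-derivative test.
f'(x) = x^3 + x^2 - 14*x - 24

Solve f'(x) = 0:
  Factor: x^3 + x^2 - 14*x - 24 = (x - 4)*(x + 2)*(x + 3) = 0.
  ⇒ x = -3, -2, 4

f''(x) = 3*x^2 + 2*x - 14
Second-derivative test at each critical point:
  f''(-3) = 7 > 0 → local minimum
  f''(-2) = -6 < 0 → local maximum
  f''(4) = 42 > 0 → local minimum

Critical points: x = -3 (local minimum); x = -2 (local maximum); x = 4 (local minimum)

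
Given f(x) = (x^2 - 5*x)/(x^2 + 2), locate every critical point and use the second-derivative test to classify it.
f'(x) = (5*x^2 + 4*x - 10)/(x^4 + 4*x^2 + 4)

Solve f'(x) = 0:
  f'(x) = (5*x^2 + 4*x - 10)/(x^2 + 2)^2; the denominator is positive wherever f is defined, so f'(x) = 0 ⇔ 5*x^2 + 4*x - 10 = 0.
  5*x^2 + 4*x - 10 = 0 has no rational roots; quadratic formula: x = (-4 ± √216)/10.
  ⇒ x = -3*sqrt(6)/5 - 2/5 ≈ -1.8697, -2/5 + 3*sqrt(6)/5 ≈ 1.0697

f''(x) = 2*(-5*x^3 - 6*x^2 + 30*x + 4)/(x^6 + 6*x^4 + 12*x^2 + 8)
Second-derivative test at each critical point:
  f''(-1.8697) = -0.4866 < 0 → local maximum
  f''(1.0697) = 1.4866 > 0 → local minimum

Critical points: x = -3*sqrt(6)/5 - 2/5 ≈ -1.8697 (local maximum); x = -2/5 + 3*sqrt(6)/5 ≈ 1.0697 (local minimum)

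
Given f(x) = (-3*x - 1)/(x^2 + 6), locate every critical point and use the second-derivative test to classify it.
f'(x) = (3*x^2 + 2*x - 18)/(x^4 + 12*x^2 + 36)

Solve f'(x) = 0:
  f'(x) = (3*x^2 + 2*x - 18)/(x^2 + 6)^2; the denominator is positive wherever f is defined, so f'(x) = 0 ⇔ 3*x^2 + 2*x - 18 = 0.
  3*x^2 + 2*x - 18 = 0 has no rational roots; quadratic formula: x = (-2 ± √220)/6.
  ⇒ x = -sqrt(55)/3 - 1/3 ≈ -2.8054, -1/3 + sqrt(55)/3 ≈ 2.1387

f''(x) = 2*(-4*x^2*(3*x + 1) + (9*x + 1)*(x^2 + 6))/(x^2 + 6)^3
Second-derivative test at each critical point:
  f''(-2.8054) = -0.0771 < 0 → local maximum
  f''(2.1387) = 0.1327 > 0 → local minimum

Critical points: x = -sqrt(55)/3 - 1/3 ≈ -2.8054 (local maximum); x = -1/3 + sqrt(55)/3 ≈ 2.1387 (local minimum)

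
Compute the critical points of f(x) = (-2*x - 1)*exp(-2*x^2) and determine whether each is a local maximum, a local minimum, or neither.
f'(x) = 2*(2*x*(2*x + 1) - 1)*exp(-2*x^2)

Solve f'(x) = 0:
  f'(x) = (8*x^2 + 4*x - 2)·exp(-2*x^2) and exp(-2*x^2) > 0 for every x, so f'(x) = 0 ⇔ 8*x^2 + 4*x - 2 = 0.
  Factor: 8*x^2 + 4*x - 2 = 2*(4*x^2 + 2*x - 1); 4*x^2 + 2*x - 1 = 0 has no rational roots; quadratic formula: x = (-2 ± √20)/8.
  ⇒ x = -sqrt(5)/4 - 1/4 ≈ -0.8090, -1/4 + sqrt(5)/4 ≈ 0.3090

f''(x) = 4*(-8*x^3 - 4*x^2 + 6*x + 1)*exp(-2*x^2)
Second-derivative test at each critical point:
  f''(-0.8090) = -2.4157 < 0 → local maximum
  f''(0.3090) = 7.3893 > 0 → local minimum

Critical points: x = -sqrt(5)/4 - 1/4 ≈ -0.8090 (local maximum); x = -1/4 + sqrt(5)/4 ≈ 0.3090 (local minimum)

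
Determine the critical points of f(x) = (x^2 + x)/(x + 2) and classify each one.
f'(x) = (x^2 + 4*x + 2)/(x^2 + 4*x + 4)

Solve f'(x) = 0:
  f'(x) = (x^2 + 4*x + 2)/(x + 2)^2; the denominator is positive wherever f is defined, so f'(x) = 0 ⇔ x^2 + 4*x + 2 = 0.
  x^2 + 4*x + 2 = 0 has no rational roots; quadratic formula: x = (-4 ± √8)/2.
  ⇒ x = -2 - sqrt(2) ≈ -3.4142, -2 + sqrt(2) ≈ -0.5858

f''(x) = 4/(x^3 + 6*x^2 + 12*x + 8)
Second-derivative test at each critical point:
  f''(-3.4142) = -1.4142 < 0 → local maximum
  f''(-0.5858) = 1.4142 > 0 → local minimum

Critical points: x = -2 - sqrt(2) ≈ -3.4142 (local maximum); x = -2 + sqrt(2) ≈ -0.5858 (local minimum)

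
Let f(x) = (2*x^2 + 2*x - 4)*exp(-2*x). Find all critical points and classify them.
f'(x) = 2*(5 - 2*x^2)*exp(-2*x)

Solve f'(x) = 0:
  f'(x) = (10 - 4*x^2)·exp(-2*x) and exp(-2*x) > 0 for every x, so f'(x) = 0 ⇔ 10 - 4*x^2 = 0.
  Factor: 10 - 4*x^2 = -2*(2*x^2 - 5); 2*x^2 - 5 = 0 has no rational roots; quadratic formula: x = (0 ± √40)/4.
  ⇒ x = -sqrt(10)/2 ≈ -1.5811, sqrt(10)/2 ≈ 1.5811

f''(x) = 4*(2*x^2 - 2*x - 5)*exp(-2*x)
Second-derivative test at each critical point:
  f''(-1.5811) = 298.8269 > 0 → local minimum
  f''(1.5811) = -0.5354 < 0 → local maximum

Critical points: x = -sqrt(10)/2 ≈ -1.5811 (local minimum); x = sqrt(10)/2 ≈ 1.5811 (local maximum)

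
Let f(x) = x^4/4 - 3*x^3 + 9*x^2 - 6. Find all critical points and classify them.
f'(x) = x*(x^2 - 9*x + 18)

Solve f'(x) = 0:
  Factor: x^3 - 9*x^2 + 18*x = x*(x - 6)*(x - 3) = 0.
  ⇒ x = 0, 3, 6

f''(x) = 3*x^2 - 18*x + 18
Second-derivative test at each critical point:
  f''(0) = 18 > 0 → local minimum
  f''(3) = -9 < 0 → local maximum
  f''(6) = 18 > 0 → local minimum

Critical points: x = 0 (local minimum); x = 3 (local maximum); x = 6 (local minimum)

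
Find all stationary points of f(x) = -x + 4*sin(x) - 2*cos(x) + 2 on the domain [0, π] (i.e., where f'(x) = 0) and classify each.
f'(x) = 2*sin(x) + 4*cos(x) - 1

Solve f'(x) = 0 on [0, π]:
  f'(x) = 0 ⇔ 2*sin(x) + 4*cos(x) = 1. Write the left side as R·cos(x + φ) with R = √(4² + (-2)²) = 2*sqrt(5), cos φ = 2*sqrt(5)/5, sin φ = -sqrt(5)/5; then cos(x + φ) = sqrt(5)/10. Solve for x and keep the solutions lying in [0, π].
  ⇒ x = atan((1 + 2*sqrt(19))/(2 - sqrt(19))) + pi ≈ 1.8089

f''(x) = -4*sin(x) + 2*cos(x)
Second-derivative test at each critical point:
  f''(1.8089) = -4.3589 < 0 → local maximum

Critical points: x = atan((1 + 2*sqrt(19))/(2 - sqrt(19))) + pi ≈ 1.8089 (local maximum)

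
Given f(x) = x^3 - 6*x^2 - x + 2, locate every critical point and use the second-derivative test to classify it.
f'(x) = 3*x^2 - 12*x - 1

Solve f'(x) = 0:
  3*x^2 - 12*x - 1 = 0 has no rational roots; quadratic formula: x = (12 ± √156)/6.
  ⇒ x = 2 - sqrt(39)/3 ≈ -0.0817, 2 + sqrt(39)/3 ≈ 4.0817

f''(x) = 6*x - 12
Second-derivative test at each critical point:
  f''(-0.0817) = -12.4900 < 0 → local maximum
  f''(4.0817) = 12.4900 > 0 → local minimum

Critical points: x = 2 - sqrt(39)/3 ≈ -0.0817 (local maximum); x = 2 + sqrt(39)/3 ≈ 4.0817 (local minimum)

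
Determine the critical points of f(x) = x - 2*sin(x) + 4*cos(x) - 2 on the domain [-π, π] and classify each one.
f'(x) = -4*sin(x) - 2*cos(x) + 1

Solve f'(x) = 0 on [-π, π]:
  f'(x) = 0 ⇔ -4*sin(x) - 2*cos(x) = -1. Write the left side as R·cos(x + φ) with R = √((-2)² + 4²) = 2*sqrt(5), cos φ = -sqrt(5)/5, sin φ = 2*sqrt(5)/5; then cos(x + φ) = -sqrt(5)/10. Solve for x and keep the solutions lying in [-π, π].
  ⇒ x = atan((2 - sqrt(19))/(1 + 2*sqrt(19))) ≈ -0.2381, atan((2 + sqrt(19))/(1 - 2*sqrt(19))) + pi ≈ 2.4524

f''(x) = 2*sin(x) - 4*cos(x)
Second-derivative test at each critical point:
  f''(-0.2381) = -4.3589 < 0 → local maximum
  f''(2.4524) = 4.3589 > 0 → local minimum

Critical points: x = atan((2 - sqrt(19))/(1 + 2*sqrt(19))) ≈ -0.2381 (local maximum); x = atan((2 + sqrt(19))/(1 - 2*sqrt(19))) + pi ≈ 2.4524 (local minimum)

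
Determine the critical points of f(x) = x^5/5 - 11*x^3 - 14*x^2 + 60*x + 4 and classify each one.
f'(x) = x^4 - 33*x^2 - 28*x + 60

Solve f'(x) = 0:
  Factor: x^4 - 33*x^2 - 28*x + 60 = (x - 6)*(x - 1)*(x + 2)*(x + 5) = 0.
  ⇒ x = -5, -2, 1, 6

f''(x) = 4*x^3 - 66*x - 28
Second-derivative test at each critical point:
  f''(-5) = -198 < 0 → local maximum
  f''(-2) = 72 > 0 → local minimum
  f''(1) = -90 < 0 → local maximum
  f''(6) = 440 > 0 → local minimum

Critical points: x = -5 (local maximum); x = -2 (local minimum); x = 1 (local maximum); x = 6 (local minimum)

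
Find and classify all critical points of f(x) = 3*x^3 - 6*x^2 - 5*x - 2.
f'(x) = 9*x^2 - 12*x - 5

Solve f'(x) = 0:
  Factor: 9*x^2 - 12*x - 5 = (3*x - 5)*(3*x + 1) = 0.
  ⇒ x = -1/3, 5/3

f''(x) = 18*x - 12
Second-derivative test at each critical point:
  f''(-1/3) = -18 < 0 → local maximum
  f''(5/3) = 18 > 0 → local minimum

Critical points: x = -1/3 (local maximum); x = 5/3 (local minimum)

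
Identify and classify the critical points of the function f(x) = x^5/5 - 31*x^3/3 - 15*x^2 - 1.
f'(x) = x*(x^3 - 31*x - 30)

Solve f'(x) = 0:
  Factor: x^4 - 31*x^2 - 30*x = x*(x - 6)*(x + 1)*(x + 5) = 0.
  ⇒ x = -5, -1, 0, 6

f''(x) = 4*x^3 - 62*x - 30
Second-derivative test at each critical point:
  f''(-5) = -220 < 0 → local maximum
  f''(-1) = 28 > 0 → local minimum
  f''(0) = -30 < 0 → local maximum
  f''(6) = 462 > 0 → local minimum

Critical points: x = -5 (local maximum); x = -1 (local minimum); x = 0 (local maximum); x = 6 (local minimum)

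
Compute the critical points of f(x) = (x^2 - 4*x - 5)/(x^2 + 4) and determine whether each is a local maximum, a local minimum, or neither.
f'(x) = 2*(2*x^2 + 9*x - 8)/(x^4 + 8*x^2 + 16)

Solve f'(x) = 0:
  f'(x) = 2*(2*x^2 + 9*x - 8)/(x^2 + 4)^2; the denominator is positive wherever f is defined, so f'(x) = 0 ⇔ 4*x^2 + 18*x - 16 = 0.
  Factor: 4*x^2 + 18*x - 16 = 2*(2*x^2 + 9*x - 8); 2*x^2 + 9*x - 8 = 0 has no rational roots; quadratic formula: x = (-9 ± √145)/4.
  ⇒ x = -sqrt(145)/4 - 9/4 ≈ -5.2604, -9/4 + sqrt(145)/4 ≈ 0.7604

f''(x) = 2*(-4*x^3 - 27*x^2 + 48*x + 36)/(x^6 + 12*x^4 + 48*x^2 + 64)
Second-derivative test at each critical point:
  f''(-5.2604) = -0.0240 < 0 → local maximum
  f''(0.7604) = 1.1490 > 0 → local minimum

Critical points: x = -sqrt(145)/4 - 9/4 ≈ -5.2604 (local maximum); x = -9/4 + sqrt(145)/4 ≈ 0.7604 (local minimum)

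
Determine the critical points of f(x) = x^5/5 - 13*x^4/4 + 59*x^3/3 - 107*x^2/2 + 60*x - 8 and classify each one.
f'(x) = x^4 - 13*x^3 + 59*x^2 - 107*x + 60

Solve f'(x) = 0:
  Factor: x^4 - 13*x^3 + 59*x^2 - 107*x + 60 = (x - 5)*(x - 4)*(x - 3)*(x - 1) = 0.
  ⇒ x = 1, 3, 4, 5

f''(x) = 4*x^3 - 39*x^2 + 118*x - 107
Second-derivative test at each critical point:
  f''(1) = -24 < 0 → local maximum
  f''(3) = 4 > 0 → local minimum
  f''(4) = -3 < 0 → local maximum
  f''(5) = 8 > 0 → local minimum

Critical points: x = 1 (local maximum); x = 3 (local minimum); x = 4 (local maximum); x = 5 (local minimum)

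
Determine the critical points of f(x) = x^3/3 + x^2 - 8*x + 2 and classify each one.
f'(x) = x^2 + 2*x - 8

Solve f'(x) = 0:
  Factor: x^2 + 2*x - 8 = (x - 2)*(x + 4) = 0.
  ⇒ x = -4, 2

f''(x) = 2*x + 2
Second-derivative test at each critical point:
  f''(-4) = -6 < 0 → local maximum
  f''(2) = 6 > 0 → local minimum

Critical points: x = -4 (local maximum); x = 2 (local minimum)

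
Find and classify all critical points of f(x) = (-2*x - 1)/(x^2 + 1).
f'(x) = 2*(x^2 + x - 1)/(x^4 + 2*x^2 + 1)

Solve f'(x) = 0:
  f'(x) = 2*(x^2 + x - 1)/(x^2 + 1)^2; the denominator is positive wherever f is defined, so f'(x) = 0 ⇔ 2*x^2 + 2*x - 2 = 0.
  Factor: 2*x^2 + 2*x - 2 = 2*(x^2 + x - 1); x^2 + x - 1 = 0 has no rational roots; quadratic formula: x = (-1 ± √5)/2.
  ⇒ x = -sqrt(5)/2 - 1/2 ≈ -1.6180, -1/2 + sqrt(5)/2 ≈ 0.6180

f''(x) = 2*(-4*x^2*(2*x + 1) + (6*x + 1)*(x^2 + 1))/(x^2 + 1)^3
Second-derivative test at each critical point:
  f''(-1.6180) = -0.3416 < 0 → local maximum
  f''(0.6180) = 2.3416 > 0 → local minimum

Critical points: x = -sqrt(5)/2 - 1/2 ≈ -1.6180 (local maximum); x = -1/2 + sqrt(5)/2 ≈ 0.6180 (local minimum)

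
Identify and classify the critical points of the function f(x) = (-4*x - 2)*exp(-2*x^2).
f'(x) = 4*(2*x*(2*x + 1) - 1)*exp(-2*x^2)

Solve f'(x) = 0:
  f'(x) = (16*x^2 + 8*x - 4)·exp(-2*x^2) and exp(-2*x^2) > 0 for every x, so f'(x) = 0 ⇔ 16*x^2 + 8*x - 4 = 0.
  Factor: 16*x^2 + 8*x - 4 = 4*(4*x^2 + 2*x - 1); 4*x^2 + 2*x - 1 = 0 has no rational roots; quadratic formula: x = (-2 ± √20)/8.
  ⇒ x = -sqrt(5)/4 - 1/4 ≈ -0.8090, -1/4 + sqrt(5)/4 ≈ 0.3090

f''(x) = 8*(-8*x^3 - 4*x^2 + 6*x + 1)*exp(-2*x^2)
Second-derivative test at each critical point:
  f''(-0.8090) = -4.8314 < 0 → local maximum
  f''(0.3090) = 14.7786 > 0 → local minimum

Critical points: x = -sqrt(5)/4 - 1/4 ≈ -0.8090 (local maximum); x = -1/4 + sqrt(5)/4 ≈ 0.3090 (local minimum)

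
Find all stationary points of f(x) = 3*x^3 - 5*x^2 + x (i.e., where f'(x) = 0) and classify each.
f'(x) = 9*x^2 - 10*x + 1

Solve f'(x) = 0:
  Factor: 9*x^2 - 10*x + 1 = (x - 1)*(9*x - 1) = 0.
  ⇒ x = 1/9, 1

f''(x) = 18*x - 10
Second-derivative test at each critical point:
  f''(1/9) = -8 < 0 → local maximum
  f''(1) = 8 > 0 → local minimum

Critical points: x = 1/9 (local maximum); x = 1 (local minimum)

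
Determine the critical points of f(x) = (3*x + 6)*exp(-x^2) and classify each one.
f'(x) = 3*(-2*x*(x + 2) + 1)*exp(-x^2)

Solve f'(x) = 0:
  f'(x) = (-6*x^2 - 12*x + 3)·exp(-x^2) and exp(-x^2) > 0 for every x, so f'(x) = 0 ⇔ -6*x^2 - 12*x + 3 = 0.
  Factor: -6*x^2 - 12*x + 3 = -3*(2*x^2 + 4*x - 1); 2*x^2 + 4*x - 1 = 0 has no rational roots; quadratic formula: x = (-4 ± √24)/4.
  ⇒ x = -sqrt(6)/2 - 1 ≈ -2.2247, -1 + sqrt(6)/2 ≈ 0.2247

f''(x) = 6*(2*x^2*(x + 2) - 3*x - 2)*exp(-x^2)
Second-derivative test at each critical point:
  f''(-2.2247) = 0.1042 > 0 → local minimum
  f''(0.2247) = -13.9730 < 0 → local maximum

Critical points: x = -sqrt(6)/2 - 1 ≈ -2.2247 (local minimum); x = -1 + sqrt(6)/2 ≈ 0.2247 (local maximum)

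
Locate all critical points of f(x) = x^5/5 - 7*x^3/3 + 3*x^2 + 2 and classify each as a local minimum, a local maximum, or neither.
f'(x) = x*(x^3 - 7*x + 6)

Solve f'(x) = 0:
  Factor: x^4 - 7*x^2 + 6*x = x*(x - 2)*(x - 1)*(x + 3) = 0.
  ⇒ x = -3, 0, 1, 2

f''(x) = 4*x^3 - 14*x + 6
Second-derivative test at each critical point:
  f''(-3) = -60 < 0 → local maximum
  f''(0) = 6 > 0 → local minimum
  f''(1) = -4 < 0 → local maximum
  f''(2) = 10 > 0 → local minimum

Critical points: x = -3 (local maximum); x = 0 (local minimum); x = 1 (local maximum); x = 2 (local minimum)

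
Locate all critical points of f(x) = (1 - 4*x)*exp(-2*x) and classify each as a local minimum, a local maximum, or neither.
f'(x) = 2*(4*x - 3)*exp(-2*x)

Solve f'(x) = 0:
  f'(x) = (8*x - 6)·exp(-2*x) and exp(-2*x) > 0 for every x, so f'(x) = 0 ⇔ 8*x - 6 = 0.
  Factor: 8*x - 6 = 2*(4*x - 3) = 0.
  ⇒ x = 3/4

f''(x) = 4*(5 - 4*x)*exp(-2*x)
Second-derivative test at each critical point:
  f''(3/4) = 1.7850 > 0 → local minimum

Critical points: x = 3/4 (local minimum)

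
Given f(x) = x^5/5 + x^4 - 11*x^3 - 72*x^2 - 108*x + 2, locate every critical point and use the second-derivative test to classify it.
f'(x) = x^4 + 4*x^3 - 33*x^2 - 144*x - 108

Solve f'(x) = 0:
  Factor: x^4 + 4*x^3 - 33*x^2 - 144*x - 108 = (x - 6)*(x + 1)*(x + 3)*(x + 6) = 0.
  ⇒ x = -6, -3, -1, 6

f''(x) = 4*x^3 + 12*x^2 - 66*x - 144
Second-derivative test at each critical point:
  f''(-6) = -180 < 0 → local maximum
  f''(-3) = 54 > 0 → local minimum
  f''(-1) = -70 < 0 → local maximum
  f''(6) = 756 > 0 → local minimum

Critical points: x = -6 (local maximum); x = -3 (local minimum); x = -1 (local maximum); x = 6 (local minimum)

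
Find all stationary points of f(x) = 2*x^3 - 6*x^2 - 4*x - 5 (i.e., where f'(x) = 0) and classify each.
f'(x) = 6*x^2 - 12*x - 4

Solve f'(x) = 0:
  Factor: 6*x^2 - 12*x - 4 = 2*(3*x^2 - 6*x - 2); 3*x^2 - 6*x - 2 = 0 has no rational roots; quadratic formula: x = (6 ± √60)/6.
  ⇒ x = 1 - sqrt(15)/3 ≈ -0.2910, 1 + sqrt(15)/3 ≈ 2.2910

f''(x) = 12*x - 12
Second-derivative test at each critical point:
  f''(-0.2910) = -15.4919 < 0 → local maximum
  f''(2.2910) = 15.4919 > 0 → local minimum

Critical points: x = 1 - sqrt(15)/3 ≈ -0.2910 (local maximum); x = 1 + sqrt(15)/3 ≈ 2.2910 (local minimum)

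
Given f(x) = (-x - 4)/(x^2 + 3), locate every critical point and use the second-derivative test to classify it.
f'(x) = (-x^2 + 2*x*(x + 4) - 3)/(x^2 + 3)^2

Solve f'(x) = 0:
  f'(x) = (x^2 + 8*x - 3)/(x^2 + 3)^2; the denominator is positive wherever f is defined, so f'(x) = 0 ⇔ x^2 + 8*x - 3 = 0.
  x^2 + 8*x - 3 = 0 has no rational roots; quadratic formula: x = (-8 ± √76)/2.
  ⇒ x = -sqrt(19) - 4 ≈ -8.3589, -4 + sqrt(19) ≈ 0.3589

f''(x) = 2*(-4*x^2*(x + 4) + (3*x + 4)*(x^2 + 3))/(x^2 + 3)^3
Second-derivative test at each critical point:
  f''(-8.3589) = -0.0016 < 0 → local maximum
  f''(0.3589) = 0.8905 > 0 → local minimum

Critical points: x = -sqrt(19) - 4 ≈ -8.3589 (local maximum); x = -4 + sqrt(19) ≈ 0.3589 (local minimum)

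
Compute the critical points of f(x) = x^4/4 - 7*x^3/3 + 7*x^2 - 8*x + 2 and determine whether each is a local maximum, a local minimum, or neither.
f'(x) = x^3 - 7*x^2 + 14*x - 8

Solve f'(x) = 0:
  Factor: x^3 - 7*x^2 + 14*x - 8 = (x - 4)*(x - 2)*(x - 1) = 0.
  ⇒ x = 1, 2, 4

f''(x) = 3*x^2 - 14*x + 14
Second-derivative test at each critical point:
  f''(1) = 3 > 0 → local minimum
  f''(2) = -2 < 0 → local maximum
  f''(4) = 6 > 0 → local minimum

Critical points: x = 1 (local minimum); x = 2 (local maximum); x = 4 (local minimum)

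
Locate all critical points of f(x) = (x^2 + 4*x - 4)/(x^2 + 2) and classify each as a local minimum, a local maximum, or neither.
f'(x) = 4*(-x^2 + 3*x + 2)/(x^4 + 4*x^2 + 4)

Solve f'(x) = 0:
  f'(x) = -4*(x^2 - 3*x - 2)/(x^2 + 2)^2; the denominator is positive wherever f is defined, so f'(x) = 0 ⇔ -4*x^2 + 12*x + 8 = 0.
  Factor: -4*x^2 + 12*x + 8 = -4*(x^2 - 3*x - 2); x^2 - 3*x - 2 = 0 has no rational roots; quadratic formula: x = (3 ± √17)/2.
  ⇒ x = 3/2 - sqrt(17)/2 ≈ -0.5616, 3/2 + sqrt(17)/2 ≈ 3.5616

f''(x) = 4*(2*x^3 - 9*x^2 - 12*x + 6)/(x^6 + 6*x^4 + 12*x^2 + 8)
Second-derivative test at each critical point:
  f''(-0.5616) = 3.0765 > 0 → local minimum
  f''(3.5616) = -0.0765 < 0 → local maximum

Critical points: x = 3/2 - sqrt(17)/2 ≈ -0.5616 (local minimum); x = 3/2 + sqrt(17)/2 ≈ 3.5616 (local maximum)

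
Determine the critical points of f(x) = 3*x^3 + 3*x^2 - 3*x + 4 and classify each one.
f'(x) = 9*x^2 + 6*x - 3

Solve f'(x) = 0:
  Factor: 9*x^2 + 6*x - 3 = 3*(x + 1)*(3*x - 1) = 0.
  ⇒ x = -1, 1/3

f''(x) = 18*x + 6
Second-derivative test at each critical point:
  f''(-1) = -12 < 0 → local maximum
  f''(1/3) = 12 > 0 → local minimum

Critical points: x = -1 (local maximum); x = 1/3 (local minimum)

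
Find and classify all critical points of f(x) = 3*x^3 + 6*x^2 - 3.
f'(x) = 3*x*(3*x + 4)

Solve f'(x) = 0:
  Factor: 9*x^2 + 12*x = 3*x*(3*x + 4) = 0.
  ⇒ x = -4/3, 0

f''(x) = 18*x + 12
Second-derivative test at each critical point:
  f''(-4/3) = -12 < 0 → local maximum
  f''(0) = 12 > 0 → local minimum

Critical points: x = -4/3 (local maximum); x = 0 (local minimum)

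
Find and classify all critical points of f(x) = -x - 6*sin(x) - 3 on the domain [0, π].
f'(x) = -6*cos(x) - 1

Solve f'(x) = 0 on [0, π]:
  f'(x) = 0 ⇔ cos(x) = -1/6, i.e. x = ±arccos(-1/6) + 2nπ; keep the solutions lying in [0, π].
  ⇒ x = acos(-1/6) ≈ 1.7382

f''(x) = 6*sin(x)
Second-derivative test at each critical point:
  f''(1.7382) = 5.9161 > 0 → local minimum

Critical points: x = acos(-1/6) ≈ 1.7382 (local minimum)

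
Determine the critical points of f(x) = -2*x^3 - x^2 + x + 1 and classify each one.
f'(x) = -6*x^2 - 2*x + 1

Solve f'(x) = 0:
  6*x^2 + 2*x - 1 = 0 has no rational roots; quadratic formula: x = (-2 ± √28)/12.
  ⇒ x = -sqrt(7)/6 - 1/6 ≈ -0.6076, -1/6 + sqrt(7)/6 ≈ 0.2743

f''(x) = -12*x - 2
Second-derivative test at each critical point:
  f''(-0.6076) = 5.2915 > 0 → local minimum
  f''(0.2743) = -5.2915 < 0 → local maximum

Critical points: x = -sqrt(7)/6 - 1/6 ≈ -0.6076 (local minimum); x = -1/6 + sqrt(7)/6 ≈ 0.2743 (local maximum)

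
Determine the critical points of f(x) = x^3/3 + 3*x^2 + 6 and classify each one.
f'(x) = x*(x + 6)

Solve f'(x) = 0:
  Factor: x^2 + 6*x = x*(x + 6) = 0.
  ⇒ x = -6, 0

f''(x) = 2*x + 6
Second-derivative test at each critical point:
  f''(-6) = -6 < 0 → local maximum
  f''(0) = 6 > 0 → local minimum

Critical points: x = -6 (local maximum); x = 0 (local minimum)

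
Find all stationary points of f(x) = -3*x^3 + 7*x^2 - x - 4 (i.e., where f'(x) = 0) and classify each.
f'(x) = -9*x^2 + 14*x - 1

Solve f'(x) = 0:
  9*x^2 - 14*x + 1 = 0 has no rational roots; quadratic formula: x = (14 ± √160)/18.
  ⇒ x = 7/9 - 2*sqrt(10)/9 ≈ 0.0750, 2*sqrt(10)/9 + 7/9 ≈ 1.4805

f''(x) = 14 - 18*x
Second-derivative test at each critical point:
  f''(0.0750) = 12.6491 > 0 → local minimum
  f''(1.4805) = -12.6491 < 0 → local maximum

Critical points: x = 7/9 - 2*sqrt(10)/9 ≈ 0.0750 (local minimum); x = 2*sqrt(10)/9 + 7/9 ≈ 1.4805 (local maximum)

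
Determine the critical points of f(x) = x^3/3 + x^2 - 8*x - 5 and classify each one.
f'(x) = x^2 + 2*x - 8

Solve f'(x) = 0:
  Factor: x^2 + 2*x - 8 = (x - 2)*(x + 4) = 0.
  ⇒ x = -4, 2

f''(x) = 2*x + 2
Second-derivative test at each critical point:
  f''(-4) = -6 < 0 → local maximum
  f''(2) = 6 > 0 → local minimum

Critical points: x = -4 (local maximum); x = 2 (local minimum)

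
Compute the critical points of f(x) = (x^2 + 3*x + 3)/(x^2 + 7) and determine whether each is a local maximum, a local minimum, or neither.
f'(x) = (-3*x^2 + 8*x + 21)/(x^4 + 14*x^2 + 49)

Solve f'(x) = 0:
  f'(x) = -(3*x^2 - 8*x - 21)/(x^2 + 7)^2; the denominator is positive wherever f is defined, so f'(x) = 0 ⇔ -3*x^2 + 8*x + 21 = 0.
  3*x^2 - 8*x - 21 = 0 has no rational roots; quadratic formula: x = (8 ± √316)/6.
  ⇒ x = 4/3 - sqrt(79)/3 ≈ -1.6294, 4/3 + sqrt(79)/3 ≈ 4.2961

f''(x) = 2*(3*x^3 - 12*x^2 - 63*x + 28)/(x^6 + 21*x^4 + 147*x^2 + 343)
Second-derivative test at each critical point:
  f''(-1.6294) = 0.1907 > 0 → local minimum
  f''(4.2961) = -0.0274 < 0 → local maximum

Critical points: x = 4/3 - sqrt(79)/3 ≈ -1.6294 (local minimum); x = 4/3 + sqrt(79)/3 ≈ 4.2961 (local maximum)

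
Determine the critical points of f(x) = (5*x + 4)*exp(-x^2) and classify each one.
f'(x) = (-2*x*(5*x + 4) + 5)*exp(-x^2)

Solve f'(x) = 0:
  f'(x) = (-10*x^2 - 8*x + 5)·exp(-x^2) and exp(-x^2) > 0 for every x, so f'(x) = 0 ⇔ -10*x^2 - 8*x + 5 = 0.
  10*x^2 + 8*x - 5 = 0 has no rational roots; quadratic formula: x = (-8 ± √264)/20.
  ⇒ x = -sqrt(66)/10 - 2/5 ≈ -1.2124, -2/5 + sqrt(66)/10 ≈ 0.4124

f''(x) = 2*(2*x^2*(5*x + 4) - 15*x - 4)*exp(-x^2)
Second-derivative test at each critical point:
  f''(-1.2124) = 3.7361 > 0 → local minimum
  f''(0.4124) = -13.7069 < 0 → local maximum

Critical points: x = -sqrt(66)/10 - 2/5 ≈ -1.2124 (local minimum); x = -2/5 + sqrt(66)/10 ≈ 0.4124 (local maximum)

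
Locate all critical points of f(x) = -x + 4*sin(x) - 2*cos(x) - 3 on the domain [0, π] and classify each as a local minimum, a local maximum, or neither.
f'(x) = 2*sin(x) + 4*cos(x) - 1

Solve f'(x) = 0 on [0, π]:
  f'(x) = 0 ⇔ 2*sin(x) + 4*cos(x) = 1. Write the left side as R·cos(x + φ) with R = √(4² + (-2)²) = 2*sqrt(5), cos φ = 2*sqrt(5)/5, sin φ = -sqrt(5)/5; then cos(x + φ) = sqrt(5)/10. Solve for x and keep the solutions lying in [0, π].
  ⇒ x = atan((1 + 2*sqrt(19))/(2 - sqrt(19))) + pi ≈ 1.8089

f''(x) = -4*sin(x) + 2*cos(x)
Second-derivative test at each critical point:
  f''(1.8089) = -4.3589 < 0 → local maximum

Critical points: x = atan((1 + 2*sqrt(19))/(2 - sqrt(19))) + pi ≈ 1.8089 (local maximum)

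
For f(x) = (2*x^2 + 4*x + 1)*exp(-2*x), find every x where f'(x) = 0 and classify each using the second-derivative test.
f'(x) = 2*(-2*x^2 - 2*x + 1)*exp(-2*x)

Solve f'(x) = 0:
  f'(x) = (-4*x^2 - 4*x + 2)·exp(-2*x) and exp(-2*x) > 0 for every x, so f'(x) = 0 ⇔ -4*x^2 - 4*x + 2 = 0.
  Factor: -4*x^2 - 4*x + 2 = -2*(2*x^2 + 2*x - 1); 2*x^2 + 2*x - 1 = 0 has no rational roots; quadratic formula: x = (-2 ± √12)/4.
  ⇒ x = -sqrt(3)/2 - 1/2 ≈ -1.3660, -1/2 + sqrt(3)/2 ≈ 0.3660

f''(x) = 8*(x^2 - 1)*exp(-2*x)
Second-derivative test at each critical point:
  f''(-1.3660) = 106.4474 > 0 → local minimum
  f''(0.3660) = -3.3319 < 0 → local maximum

Critical points: x = -sqrt(3)/2 - 1/2 ≈ -1.3660 (local minimum); x = -1/2 + sqrt(3)/2 ≈ 0.3660 (local maximum)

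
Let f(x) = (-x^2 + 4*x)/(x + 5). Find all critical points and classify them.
f'(x) = (-x^2 - 10*x + 20)/(x^2 + 10*x + 25)

Solve f'(x) = 0:
  f'(x) = -(x^2 + 10*x - 20)/(x + 5)^2; the denominator is positive wherever f is defined, so f'(x) = 0 ⇔ -x^2 - 10*x + 20 = 0.
  x^2 + 10*x - 20 = 0 has no rational roots; quadratic formula: x = (-10 ± √180)/2.
  ⇒ x = -3*sqrt(5) - 5 ≈ -11.7082, -5 + 3*sqrt(5) ≈ 1.7082

f''(x) = -90/(x^3 + 15*x^2 + 75*x + 125)
Second-derivative test at each critical point:
  f''(-11.7082) = 0.2981 > 0 → local minimum
  f''(1.7082) = -0.2981 < 0 → local maximum

Critical points: x = -3*sqrt(5) - 5 ≈ -11.7082 (local minimum); x = -5 + 3*sqrt(5) ≈ 1.7082 (local maximum)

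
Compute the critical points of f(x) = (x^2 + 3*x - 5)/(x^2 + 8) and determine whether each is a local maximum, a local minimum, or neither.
f'(x) = (-3*x^2 + 26*x + 24)/(x^4 + 16*x^2 + 64)

Solve f'(x) = 0:
  f'(x) = -(3*x^2 - 26*x - 24)/(x^2 + 8)^2; the denominator is positive wherever f is defined, so f'(x) = 0 ⇔ -3*x^2 + 26*x + 24 = 0.
  3*x^2 - 26*x - 24 = 0 has no rational roots; quadratic formula: x = (26 ± √964)/6.
  ⇒ x = 13/3 - sqrt(241)/3 ≈ -0.8414, 13/3 + sqrt(241)/3 ≈ 9.5081

f''(x) = 2*(3*x^3 - 39*x^2 - 72*x + 104)/(x^6 + 24*x^4 + 192*x^2 + 512)
Second-derivative test at each critical point:
  f''(-0.8414) = 0.4095 > 0 → local minimum
  f''(9.5081) = -0.0032 < 0 → local maximum

Critical points: x = 13/3 - sqrt(241)/3 ≈ -0.8414 (local minimum); x = 13/3 + sqrt(241)/3 ≈ 9.5081 (local maximum)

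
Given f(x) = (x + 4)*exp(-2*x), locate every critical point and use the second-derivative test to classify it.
f'(x) = (-2*x - 7)*exp(-2*x)

Solve f'(x) = 0:
  f'(x) = (-2*x - 7)·exp(-2*x) and exp(-2*x) > 0 for every x, so f'(x) = 0 ⇔ -2*x - 7 = 0.
  -2*x - 7 = 0.
  ⇒ x = -7/2

f''(x) = 4*(x + 3)*exp(-2*x)
Second-derivative test at each critical point:
  f''(-7/2) = -2193.2663 < 0 → local maximum

Critical points: x = -7/2 (local maximum)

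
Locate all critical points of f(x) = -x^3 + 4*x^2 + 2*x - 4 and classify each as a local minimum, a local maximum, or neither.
f'(x) = -3*x^2 + 8*x + 2

Solve f'(x) = 0:
  3*x^2 - 8*x - 2 = 0 has no rational roots; quadratic formula: x = (8 ± √88)/6.
  ⇒ x = 4/3 - sqrt(22)/3 ≈ -0.2301, 4/3 + sqrt(22)/3 ≈ 2.8968

f''(x) = 8 - 6*x
Second-derivative test at each critical point:
  f''(-0.2301) = 9.3808 > 0 → local minimum
  f''(2.8968) = -9.3808 < 0 → local maximum

Critical points: x = 4/3 - sqrt(22)/3 ≈ -0.2301 (local minimum); x = 4/3 + sqrt(22)/3 ≈ 2.8968 (local maximum)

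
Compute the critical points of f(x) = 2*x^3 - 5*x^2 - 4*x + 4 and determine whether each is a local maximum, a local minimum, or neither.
f'(x) = 6*x^2 - 10*x - 4

Solve f'(x) = 0:
  Factor: 6*x^2 - 10*x - 4 = 2*(x - 2)*(3*x + 1) = 0.
  ⇒ x = -1/3, 2

f''(x) = 12*x - 10
Second-derivative test at each critical point:
  f''(-1/3) = -14 < 0 → local maximum
  f''(2) = 14 > 0 → local minimum

Critical points: x = -1/3 (local maximum); x = 2 (local minimum)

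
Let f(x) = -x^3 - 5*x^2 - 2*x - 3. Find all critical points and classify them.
f'(x) = -3*x^2 - 10*x - 2

Solve f'(x) = 0:
  3*x^2 + 10*x + 2 = 0 has no rational roots; quadratic formula: x = (-10 ± √76)/6.
  ⇒ x = -5/3 - sqrt(19)/3 ≈ -3.1196, -5/3 + sqrt(19)/3 ≈ -0.2137

f''(x) = -6*x - 10
Second-derivative test at each critical point:
  f''(-3.1196) = 8.7178 > 0 → local minimum
  f''(-0.2137) = -8.7178 < 0 → local maximum

Critical points: x = -5/3 - sqrt(19)/3 ≈ -3.1196 (local minimum); x = -5/3 + sqrt(19)/3 ≈ -0.2137 (local maximum)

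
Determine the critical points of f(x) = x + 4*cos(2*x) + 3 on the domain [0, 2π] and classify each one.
f'(x) = 1 - 8*sin(2*x)

Solve f'(x) = 0 on [0, 2π]:
  f'(x) = 0 ⇔ sin(2*x) = 1/8, i.e. 2*x = arcsin(1/8) + 2nπ or 2*x = π − arcsin(1/8) + 2nπ; keep the solutions lying in [0, 2π].
  ⇒ x = asin(1/8)/2 ≈ 0.0627, -asin(1/8)/2 + pi/2 ≈ 1.5081, asin(1/8)/2 + pi ≈ 3.2043, -asin(1/8)/2 + 3*pi/2 ≈ 4.6497

f''(x) = -16*cos(2*x)
Second-derivative test at each critical point:
  f''(0.0627) = -15.8745 < 0 → local maximum
  f''(1.5081) = 15.8745 > 0 → local minimum
  f''(3.2043) = -15.8745 < 0 → local maximum
  f''(4.6497) = 15.8745 > 0 → local minimum

Critical points: x = asin(1/8)/2 ≈ 0.0627 (local maximum); x = -asin(1/8)/2 + pi/2 ≈ 1.5081 (local minimum); x = asin(1/8)/2 + pi ≈ 3.2043 (local maximum); x = -asin(1/8)/2 + 3*pi/2 ≈ 4.6497 (local minimum)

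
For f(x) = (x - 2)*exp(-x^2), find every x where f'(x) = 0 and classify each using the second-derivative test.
f'(x) = (-2*x*(x - 2) + 1)*exp(-x^2)

Solve f'(x) = 0:
  f'(x) = (-2*x^2 + 4*x + 1)·exp(-x^2) and exp(-x^2) > 0 for every x, so f'(x) = 0 ⇔ -2*x^2 + 4*x + 1 = 0.
  2*x^2 - 4*x - 1 = 0 has no rational roots; quadratic formula: x = (4 ± √24)/4.
  ⇒ x = 1 - sqrt(6)/2 ≈ -0.2247, 1 + sqrt(6)/2 ≈ 2.2247

f''(x) = 2*(2*x^2*(x - 2) - 3*x + 2)*exp(-x^2)
Second-derivative test at each critical point:
  f''(-0.2247) = 4.6577 > 0 → local minimum
  f''(2.2247) = -0.0347 < 0 → local maximum

Critical points: x = 1 - sqrt(6)/2 ≈ -0.2247 (local minimum); x = 1 + sqrt(6)/2 ≈ 2.2247 (local maximum)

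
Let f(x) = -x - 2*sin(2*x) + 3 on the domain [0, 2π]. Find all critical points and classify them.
f'(x) = 8*sin(x)^2 - 5

Solve f'(x) = 0 on [0, 2π]:
  f'(x) = 0 ⇔ cos(2*x) = -1/4, i.e. 2*x = ±arccos(-1/4) + 2nπ; keep the solutions lying in [0, 2π].
  ⇒ x = acos(-1/4)/2 ≈ 0.9117, pi - acos(-1/4)/2 ≈ 2.2299, acos(-1/4)/2 + pi ≈ 4.0533, -acos(-1/4)/2 + 2*pi ≈ 5.3714

f''(x) = 8*sin(2*x)
Second-derivative test at each critical point:
  f''(0.9117) = 7.7460 > 0 → local minimum
  f''(2.2299) = -7.7460 < 0 → local maximum
  f''(4.0533) = 7.7460 > 0 → local minimum
  f''(5.3714) = -7.7460 < 0 → local maximum

Critical points: x = acos(-1/4)/2 ≈ 0.9117 (local minimum); x = pi - acos(-1/4)/2 ≈ 2.2299 (local maximum); x = acos(-1/4)/2 + pi ≈ 4.0533 (local minimum); x = -acos(-1/4)/2 + 2*pi ≈ 5.3714 (local maximum)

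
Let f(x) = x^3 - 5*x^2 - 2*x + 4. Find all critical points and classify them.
f'(x) = 3*x^2 - 10*x - 2

Solve f'(x) = 0:
  3*x^2 - 10*x - 2 = 0 has no rational roots; quadratic formula: x = (10 ± √124)/6.
  ⇒ x = 5/3 - sqrt(31)/3 ≈ -0.1893, 5/3 + sqrt(31)/3 ≈ 3.5226

f''(x) = 6*x - 10
Second-derivative test at each critical point:
  f''(-0.1893) = -11.1355 < 0 → local maximum
  f''(3.5226) = 11.1355 > 0 → local minimum

Critical points: x = 5/3 - sqrt(31)/3 ≈ -0.1893 (local maximum); x = 5/3 + sqrt(31)/3 ≈ 3.5226 (local minimum)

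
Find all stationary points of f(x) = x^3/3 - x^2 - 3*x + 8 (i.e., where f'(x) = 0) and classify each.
f'(x) = x^2 - 2*x - 3

Solve f'(x) = 0:
  Factor: x^2 - 2*x - 3 = (x - 3)*(x + 1) = 0.
  ⇒ x = -1, 3

f''(x) = 2*x - 2
Second-derivative test at each critical point:
  f''(-1) = -4 < 0 → local maximum
  f''(3) = 4 > 0 → local minimum

Critical points: x = -1 (local maximum); x = 3 (local minimum)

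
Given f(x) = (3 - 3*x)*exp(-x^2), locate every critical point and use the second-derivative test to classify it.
f'(x) = 3*(2*x*(x - 1) - 1)*exp(-x^2)

Solve f'(x) = 0:
  f'(x) = (6*x^2 - 6*x - 3)·exp(-x^2) and exp(-x^2) > 0 for every x, so f'(x) = 0 ⇔ 6*x^2 - 6*x - 3 = 0.
  Factor: 6*x^2 - 6*x - 3 = 3*(2*x^2 - 2*x - 1); 2*x^2 - 2*x - 1 = 0 has no rational roots; quadratic formula: x = (2 ± √12)/4.
  ⇒ x = 1/2 - sqrt(3)/2 ≈ -0.3660, 1/2 + sqrt(3)/2 ≈ 1.3660

f''(x) = 6*(2*x^2*(1 - x) + 3*x - 1)*exp(-x^2)
Second-derivative test at each critical point:
  f''(-0.3660) = -9.0892 < 0 → local maximum
  f''(1.3660) = 1.6081 > 0 → local minimum

Critical points: x = 1/2 - sqrt(3)/2 ≈ -0.3660 (local maximum); x = 1/2 + sqrt(3)/2 ≈ 1.3660 (local minimum)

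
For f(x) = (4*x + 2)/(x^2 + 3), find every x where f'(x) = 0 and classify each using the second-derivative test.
f'(x) = 4*(-x^2 - x + 3)/(x^4 + 6*x^2 + 9)

Solve f'(x) = 0:
  f'(x) = -4*(x^2 + x - 3)/(x^2 + 3)^2; the denominator is positive wherever f is defined, so f'(x) = 0 ⇔ -4*x^2 - 4*x + 12 = 0.
  Factor: -4*x^2 - 4*x + 12 = -4*(x^2 + x - 3); x^2 + x - 3 = 0 has no rational roots; quadratic formula: x = (-1 ± √13)/2.
  ⇒ x = -sqrt(13)/2 - 1/2 ≈ -2.3028, -1/2 + sqrt(13)/2 ≈ 1.3028

f''(x) = 4*(4*x^2*(2*x + 1) - (6*x + 1)*(x^2 + 3))/(x^2 + 3)^3
Second-derivative test at each critical point:
  f''(-2.3028) = 0.2092 > 0 → local minimum
  f''(1.3028) = -0.6537 < 0 → local maximum

Critical points: x = -sqrt(13)/2 - 1/2 ≈ -2.3028 (local minimum); x = -1/2 + sqrt(13)/2 ≈ 1.3028 (local maximum)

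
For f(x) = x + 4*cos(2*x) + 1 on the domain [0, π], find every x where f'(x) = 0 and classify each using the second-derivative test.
f'(x) = 1 - 8*sin(2*x)

Solve f'(x) = 0 on [0, π]:
  f'(x) = 0 ⇔ sin(2*x) = 1/8, i.e. 2*x = arcsin(1/8) + 2nπ or 2*x = π − arcsin(1/8) + 2nπ; keep the solutions lying in [0, π].
  ⇒ x = asin(1/8)/2 ≈ 0.0627, -asin(1/8)/2 + pi/2 ≈ 1.5081

f''(x) = -16*cos(2*x)
Second-derivative test at each critical point:
  f''(0.0627) = -15.8745 < 0 → local maximum
  f''(1.5081) = 15.8745 > 0 → local minimum

Critical points: x = asin(1/8)/2 ≈ 0.0627 (local maximum); x = -asin(1/8)/2 + pi/2 ≈ 1.5081 (local minimum)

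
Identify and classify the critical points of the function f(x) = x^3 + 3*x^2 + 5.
f'(x) = 3*x*(x + 2)

Solve f'(x) = 0:
  Factor: 3*x^2 + 6*x = 3*x*(x + 2) = 0.
  ⇒ x = -2, 0

f''(x) = 6*x + 6
Second-derivative test at each critical point:
  f''(-2) = -6 < 0 → local maximum
  f''(0) = 6 > 0 → local minimum

Critical points: x = -2 (local maximum); x = 0 (local minimum)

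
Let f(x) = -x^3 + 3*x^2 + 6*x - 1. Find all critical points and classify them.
f'(x) = -3*x^2 + 6*x + 6

Solve f'(x) = 0:
  Factor: -3*x^2 + 6*x + 6 = -3*(x^2 - 2*x - 2); x^2 - 2*x - 2 = 0 has no rational roots; quadratic formula: x = (2 ± √12)/2.
  ⇒ x = 1 - sqrt(3) ≈ -0.7321, 1 + sqrt(3) ≈ 2.7321

f''(x) = 6 - 6*x
Second-derivative test at each critical point:
  f''(-0.7321) = 10.3923 > 0 → local minimum
  f''(2.7321) = -10.3923 < 0 → local maximum

Critical points: x = 1 - sqrt(3) ≈ -0.7321 (local minimum); x = 1 + sqrt(3) ≈ 2.7321 (local maximum)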